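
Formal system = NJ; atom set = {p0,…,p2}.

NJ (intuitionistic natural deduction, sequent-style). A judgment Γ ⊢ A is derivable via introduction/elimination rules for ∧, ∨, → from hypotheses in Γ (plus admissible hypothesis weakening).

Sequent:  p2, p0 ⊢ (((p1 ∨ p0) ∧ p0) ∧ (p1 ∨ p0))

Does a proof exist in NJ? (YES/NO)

Derivation (root first):
[∧I] p2, p0 ⊢ (((p1 ∨ p0) ∧ p0) ∧ (p1 ∨ p0))
  [∧I] p2, p0 ⊢ ((p1 ∨ p0) ∧ p0)
    [∨I₂] p0, p2 ⊢ (p1 ∨ p0)
      [Wk] p0, p2 ⊢ p0
        [Ax] p0 ⊢ p0
    [Wk] p0, p2 ⊢ p0
      [Ax] p0 ⊢ p0
  [∨I₂] p0 ⊢ (p1 ∨ p0)
    [Ax] p0 ⊢ p0

Result: YES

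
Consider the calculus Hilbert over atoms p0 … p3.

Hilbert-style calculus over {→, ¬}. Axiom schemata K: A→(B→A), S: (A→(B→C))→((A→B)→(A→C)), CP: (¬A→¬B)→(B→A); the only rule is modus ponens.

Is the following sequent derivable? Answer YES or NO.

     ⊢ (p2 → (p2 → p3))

Search for a countermodel by truth-table:
  v=0000: Γ:[] Δ:[(p2 → (p2 → p3))=T] refutes=False
  v=0001: Γ:[] Δ:[(p2 → (p2 → p3))=T] refutes=False
  v=0010: Γ:[] Δ:[(p2 → (p2 → p3))=F] refutes=True  ← countermodel

Result: NO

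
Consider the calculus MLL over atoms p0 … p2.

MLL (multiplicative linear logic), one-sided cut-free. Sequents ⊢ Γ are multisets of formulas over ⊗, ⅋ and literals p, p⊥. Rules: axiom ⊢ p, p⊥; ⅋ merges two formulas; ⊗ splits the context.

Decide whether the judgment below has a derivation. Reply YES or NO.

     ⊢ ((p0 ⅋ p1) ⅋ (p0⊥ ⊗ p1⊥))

Derivation (root first):
[⅋]  ⊢ ((p0 ⅋ p1) ⅋ (p0⊥ ⊗ p1⊥))
  [⅋]  ⊢ (p0⊥ ⊗ p1⊥), (p0 ⅋ p1)
    [⊗]  ⊢ p0, p1, (p0⊥ ⊗ p1⊥)
      [Ax]  ⊢ p0, p0⊥
      [Ax]  ⊢ p1, p1⊥

Result: YES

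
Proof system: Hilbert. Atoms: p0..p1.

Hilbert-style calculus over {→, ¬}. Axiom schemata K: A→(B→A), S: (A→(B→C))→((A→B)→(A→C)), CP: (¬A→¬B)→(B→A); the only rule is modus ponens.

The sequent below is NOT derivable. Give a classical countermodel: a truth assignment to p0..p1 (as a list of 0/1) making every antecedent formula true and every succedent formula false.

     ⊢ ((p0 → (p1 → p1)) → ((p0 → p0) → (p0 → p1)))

Truth-table refutation:
  v=00: Γ:[] Δ:[((p0 → (p1 → p1)) → ((p0 → p0) → (p0 → p1)))=T] refutes=False
  v=01: Γ:[] Δ:[((p0 → (p1 → p1)) → ((p0 → p0) → (p0 → p1)))=T] refutes=False
  v=10: Γ:[] Δ:[((p0 → (p1 → p1)) → ((p0 → p0) → (p0 → p1)))=F] refutes=True  ← countermodel

Result: [1, 0]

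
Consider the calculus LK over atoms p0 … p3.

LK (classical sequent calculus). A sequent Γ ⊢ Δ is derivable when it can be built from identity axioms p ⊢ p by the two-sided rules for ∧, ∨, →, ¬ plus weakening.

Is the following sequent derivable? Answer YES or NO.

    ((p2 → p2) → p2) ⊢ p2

Derivation trace:
[→L] ((p2 → p2) → p2) ⊢ p2
  [→R]  ⊢ (p2 → p2)
    [Ax] p2 ⊢ p2
  [Ax] p2 ⊢ p2

Result: YES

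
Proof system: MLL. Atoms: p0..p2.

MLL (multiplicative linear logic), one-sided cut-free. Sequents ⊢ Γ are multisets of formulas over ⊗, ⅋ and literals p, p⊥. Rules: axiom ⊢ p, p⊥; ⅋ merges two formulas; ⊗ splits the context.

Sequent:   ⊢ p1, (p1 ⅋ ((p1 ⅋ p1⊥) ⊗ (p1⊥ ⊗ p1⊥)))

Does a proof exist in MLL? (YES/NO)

Derivation trace:
[⅋]  ⊢ p1, (p1 ⅋ ((p1 ⅋ p1⊥) ⊗ (p1⊥ ⊗ p1⊥)))
  [⊗]  ⊢ p1, p1, ((p1 ⅋ p1⊥) ⊗ (p1⊥ ⊗ p1⊥))
    [⅋]  ⊢ (p1 ⅋ p1⊥)
      [Ax]  ⊢ p1, p1⊥
    [⊗]  ⊢ p1, p1, (p1⊥ ⊗ p1⊥)
      [Ax]  ⊢ p1, p1⊥
      [Ax]  ⊢ p1, p1⊥

Result: YES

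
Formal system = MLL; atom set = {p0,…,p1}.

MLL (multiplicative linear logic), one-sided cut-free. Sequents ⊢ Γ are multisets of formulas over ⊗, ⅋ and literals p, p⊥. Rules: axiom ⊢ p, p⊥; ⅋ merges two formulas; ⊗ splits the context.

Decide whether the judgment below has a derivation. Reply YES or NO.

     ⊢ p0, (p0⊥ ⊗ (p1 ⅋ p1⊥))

Derivation trace:
[⊗]  ⊢ p0, (p0⊥ ⊗ (p1 ⅋ p1⊥))
  [Ax]  ⊢ p0, p0⊥
  [⅋]  ⊢ (p1 ⅋ p1⊥)
    [Ax]  ⊢ p1, p1⊥

Result: YES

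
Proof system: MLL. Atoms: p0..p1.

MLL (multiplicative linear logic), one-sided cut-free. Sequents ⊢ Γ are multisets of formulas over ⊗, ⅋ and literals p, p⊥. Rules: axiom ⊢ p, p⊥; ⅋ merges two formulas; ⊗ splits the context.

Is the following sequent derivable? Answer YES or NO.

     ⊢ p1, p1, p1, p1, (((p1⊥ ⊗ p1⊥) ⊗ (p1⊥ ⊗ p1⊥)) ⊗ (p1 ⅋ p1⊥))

Derivation (root first):
[⊗]  ⊢ p1, p1, p1, p1, (((p1⊥ ⊗ p1⊥) ⊗ (p1⊥ ⊗ p1⊥)) ⊗ (p1 ⅋ p1⊥))
  [⊗]  ⊢ p1, p1, p1, p1, ((p1⊥ ⊗ p1⊥) ⊗ (p1⊥ ⊗ p1⊥))
    [⊗]  ⊢ p1, p1, (p1⊥ ⊗ p1⊥)
      [Ax]  ⊢ p1, p1⊥
      [Ax]  ⊢ p1, p1⊥
    [⊗]  ⊢ p1, p1, (p1⊥ ⊗ p1⊥)
      [Ax]  ⊢ p1, p1⊥
      [Ax]  ⊢ p1, p1⊥
  [⅋]  ⊢ (p1 ⅋ p1⊥)
    [Ax]  ⊢ p1, p1⊥

Result: YES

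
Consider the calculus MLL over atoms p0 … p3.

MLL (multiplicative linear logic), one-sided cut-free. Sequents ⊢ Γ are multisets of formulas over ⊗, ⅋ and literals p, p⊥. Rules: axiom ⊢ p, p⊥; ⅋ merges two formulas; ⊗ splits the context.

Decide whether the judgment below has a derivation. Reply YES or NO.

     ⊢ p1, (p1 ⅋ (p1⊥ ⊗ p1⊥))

Derivation (root first):
[⅋]  ⊢ p1, (p1 ⅋ (p1⊥ ⊗ p1⊥))
  [⊗]  ⊢ p1, p1, (p1⊥ ⊗ p1⊥)
    [Ax]  ⊢ p1, p1⊥
    [Ax]  ⊢ p1, p1⊥

Result: YES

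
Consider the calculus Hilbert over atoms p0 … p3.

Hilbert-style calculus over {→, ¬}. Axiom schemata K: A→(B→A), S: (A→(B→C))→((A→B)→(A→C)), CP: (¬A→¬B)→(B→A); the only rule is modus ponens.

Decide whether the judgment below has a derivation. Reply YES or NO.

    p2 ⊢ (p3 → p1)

Truth-table refutation:
  v=0000: Γ:[p2=F] Δ:[(p3 → p1)=T] refutes=False
  v=0001: Γ:[p2=F] Δ:[(p3 → p1)=F] refutes=False
  v=0010: Γ:[p2=T] Δ:[(p3 → p1)=T] refutes=False
  v=0011: Γ:[p2=T] Δ:[(p3 → p1)=F] refutes=True  ← countermodel

Result: NO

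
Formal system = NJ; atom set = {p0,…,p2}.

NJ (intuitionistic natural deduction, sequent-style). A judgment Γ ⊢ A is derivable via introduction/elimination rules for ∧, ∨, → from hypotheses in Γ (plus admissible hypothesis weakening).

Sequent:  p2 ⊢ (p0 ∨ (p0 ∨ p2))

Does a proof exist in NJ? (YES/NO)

Derivation (root first):
[∨I₂] p2 ⊢ (p0 ∨ (p0 ∨ p2))
  [∨I₂] p2 ⊢ (p0 ∨ p2)
    [Ax] p2 ⊢ p2

Result: YES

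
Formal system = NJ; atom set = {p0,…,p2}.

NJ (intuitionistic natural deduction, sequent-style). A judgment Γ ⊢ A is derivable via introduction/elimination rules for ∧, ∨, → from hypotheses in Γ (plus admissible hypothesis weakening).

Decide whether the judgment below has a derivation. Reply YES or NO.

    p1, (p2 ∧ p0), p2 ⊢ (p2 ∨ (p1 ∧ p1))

Derivation trace:
[∨I₂] p1, (p2 ∧ p0), p2 ⊢ (p2 ∨ (p1 ∧ p1))
  [∧I] p1, (p2 ∧ p0), p2 ⊢ (p1 ∧ p1)
    [Wk] p1, p2, (p2 ∧ p0) ⊢ p1
      [Wk] p1, p2 ⊢ p1
        [Ax] p1 ⊢ p1
    [Wk] p1, p2, (p2 ∧ p0) ⊢ p1
      [Wk] p1, p2 ⊢ p1
        [Ax] p1 ⊢ p1

Result: YES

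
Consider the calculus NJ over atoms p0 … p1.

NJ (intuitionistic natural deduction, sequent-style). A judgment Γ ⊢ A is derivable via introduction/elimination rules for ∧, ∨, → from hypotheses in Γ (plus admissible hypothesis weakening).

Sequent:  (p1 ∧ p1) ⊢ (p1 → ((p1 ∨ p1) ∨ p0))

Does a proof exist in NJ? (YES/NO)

Derivation trace:
[Wk] (p1 ∧ p1) ⊢ (p1 → ((p1 ∨ p1) ∨ p0))
  [→I]  ⊢ (p1 → ((p1 ∨ p1) ∨ p0))
    [∨I₁] p1 ⊢ ((p1 ∨ p1) ∨ p0)
      [∨I₁] p1 ⊢ (p1 ∨ p1)
        [Ax] p1 ⊢ p1

Result: YES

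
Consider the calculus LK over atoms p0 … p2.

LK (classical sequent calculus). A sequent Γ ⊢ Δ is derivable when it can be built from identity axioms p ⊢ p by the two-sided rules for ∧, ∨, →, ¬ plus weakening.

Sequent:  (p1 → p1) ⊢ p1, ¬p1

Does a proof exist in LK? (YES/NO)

Derivation trace:
[¬R] (p1 → p1) ⊢ p1, ¬p1
  [→L] p1, (p1 → p1) ⊢ p1
    [Ax] p1 ⊢ p1
    [Ax] p1 ⊢ p1

Result: YES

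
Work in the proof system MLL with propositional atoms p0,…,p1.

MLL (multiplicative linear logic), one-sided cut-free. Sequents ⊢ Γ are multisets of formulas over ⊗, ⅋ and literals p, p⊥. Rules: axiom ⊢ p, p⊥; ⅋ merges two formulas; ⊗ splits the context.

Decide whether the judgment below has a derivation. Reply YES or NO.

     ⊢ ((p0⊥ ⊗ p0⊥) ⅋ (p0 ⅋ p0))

Derivation (root first):
[⅋]  ⊢ ((p0⊥ ⊗ p0⊥) ⅋ (p0 ⅋ p0))
  [⅋]  ⊢ (p0⊥ ⊗ p0⊥), (p0 ⅋ p0)
    [⊗]  ⊢ p0, p0, (p0⊥ ⊗ p0⊥)
      [Ax]  ⊢ p0, p0⊥
      [Ax]  ⊢ p0, p0⊥

Result: YES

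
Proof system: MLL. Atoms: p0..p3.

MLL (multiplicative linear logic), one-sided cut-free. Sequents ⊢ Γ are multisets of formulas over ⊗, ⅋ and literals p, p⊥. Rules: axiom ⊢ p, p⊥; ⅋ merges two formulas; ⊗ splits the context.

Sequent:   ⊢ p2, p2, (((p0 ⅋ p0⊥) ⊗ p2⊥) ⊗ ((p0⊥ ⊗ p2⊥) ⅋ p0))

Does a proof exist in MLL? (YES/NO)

Derivation (root first):
[⊗]  ⊢ p2, p2, (((p0 ⅋ p0⊥) ⊗ p2⊥) ⊗ ((p0⊥ ⊗ p2⊥) ⅋ p0))
  [⊗]  ⊢ p2, ((p0 ⅋ p0⊥) ⊗ p2⊥)
    [⅋]  ⊢ (p0 ⅋ p0⊥)
      [Ax]  ⊢ p0, p0⊥
    [Ax]  ⊢ p2, p2⊥
  [⅋]  ⊢ p2, ((p0⊥ ⊗ p2⊥) ⅋ p0)
    [⊗]  ⊢ p0, p2, (p0⊥ ⊗ p2⊥)
      [Ax]  ⊢ p0, p0⊥
      [Ax]  ⊢ p2, p2⊥

Result: YES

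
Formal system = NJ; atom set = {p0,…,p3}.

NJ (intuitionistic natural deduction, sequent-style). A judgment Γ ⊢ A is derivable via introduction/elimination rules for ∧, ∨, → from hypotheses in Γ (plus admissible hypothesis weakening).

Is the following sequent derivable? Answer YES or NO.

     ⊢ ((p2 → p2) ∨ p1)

Derivation (root first):
[∨I₁]  ⊢ ((p2 → p2) ∨ p1)
  [→I]  ⊢ (p2 → p2)
    [Ax] p2 ⊢ p2

Result: YES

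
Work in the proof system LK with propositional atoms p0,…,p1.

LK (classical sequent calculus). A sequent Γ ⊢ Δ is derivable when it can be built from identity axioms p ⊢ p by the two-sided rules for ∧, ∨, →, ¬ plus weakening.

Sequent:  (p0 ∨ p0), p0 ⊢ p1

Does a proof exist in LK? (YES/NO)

Truth-table refutation:
  v=00: Γ:[(p0 ∨ p0)=F, p0=F] Δ:[p1=F] refutes=False
  v=01: Γ:[(p0 ∨ p0)=F, p0=F] Δ:[p1=T] refutes=False
  v=10: Γ:[(p0 ∨ p0)=T, p0=T] Δ:[p1=F] refutes=True  ← countermodel

Result: NO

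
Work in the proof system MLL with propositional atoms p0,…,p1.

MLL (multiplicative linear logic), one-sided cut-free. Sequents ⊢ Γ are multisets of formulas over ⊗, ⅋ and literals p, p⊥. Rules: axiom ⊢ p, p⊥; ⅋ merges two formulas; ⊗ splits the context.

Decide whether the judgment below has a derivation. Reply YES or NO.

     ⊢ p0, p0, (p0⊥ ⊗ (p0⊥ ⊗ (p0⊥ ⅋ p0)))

Derivation trace:
[⊗]  ⊢ p0, p0, (p0⊥ ⊗ (p0⊥ ⊗ (p0⊥ ⅋ p0)))
  [Ax]  ⊢ p0, p0⊥
  [⊗]  ⊢ p0, (p0⊥ ⊗ (p0⊥ ⅋ p0))
    [Ax]  ⊢ p0, p0⊥
    [⅋]  ⊢ (p0⊥ ⅋ p0)
      [Ax]  ⊢ p0, p0⊥

Result: YES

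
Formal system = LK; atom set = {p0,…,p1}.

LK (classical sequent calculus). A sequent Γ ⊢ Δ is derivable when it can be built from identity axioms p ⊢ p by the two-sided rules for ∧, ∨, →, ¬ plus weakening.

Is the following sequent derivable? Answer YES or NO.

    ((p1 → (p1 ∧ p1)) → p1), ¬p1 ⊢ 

Proof tree:
[¬L] ((p1 → (p1 ∧ p1)) → p1), ¬p1 ⊢ 
  [→L] ((p1 → (p1 ∧ p1)) → p1) ⊢ p1
    [→R]  ⊢ (p1 → (p1 ∧ p1))
      [∧R] p1 ⊢ (p1 ∧ p1)
        [Ax] p1 ⊢ p1
        [Ax] p1 ⊢ p1
    [Ax] p1 ⊢ p1

Result: YES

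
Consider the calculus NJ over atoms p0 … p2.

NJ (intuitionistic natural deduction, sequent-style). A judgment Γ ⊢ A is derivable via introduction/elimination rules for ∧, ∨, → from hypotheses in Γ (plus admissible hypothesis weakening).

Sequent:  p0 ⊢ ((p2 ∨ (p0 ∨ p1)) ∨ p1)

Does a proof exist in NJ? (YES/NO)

Derivation trace:
[∨I₁] p0 ⊢ ((p2 ∨ (p0 ∨ p1)) ∨ p1)
  [∨I₂] p0 ⊢ (p2 ∨ (p0 ∨ p1))
    [∨I₁] p0 ⊢ (p0 ∨ p1)
      [Ax] p0 ⊢ p0

Result: YES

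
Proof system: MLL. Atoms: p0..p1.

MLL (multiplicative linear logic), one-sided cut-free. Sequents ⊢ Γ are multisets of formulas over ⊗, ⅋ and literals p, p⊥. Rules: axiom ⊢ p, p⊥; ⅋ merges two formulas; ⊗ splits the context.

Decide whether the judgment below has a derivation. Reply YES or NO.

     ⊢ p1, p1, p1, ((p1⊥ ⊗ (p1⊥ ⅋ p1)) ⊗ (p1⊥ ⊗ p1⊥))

Derivation (root first):
[⊗]  ⊢ p1, p1, p1, ((p1⊥ ⊗ (p1⊥ ⅋ p1)) ⊗ (p1⊥ ⊗ p1⊥))
  [⊗]  ⊢ p1, (p1⊥ ⊗ (p1⊥ ⅋ p1))
    [Ax]  ⊢ p1, p1⊥
    [⅋]  ⊢ (p1⊥ ⅋ p1)
      [Ax]  ⊢ p1, p1⊥
  [⊗]  ⊢ p1, p1, (p1⊥ ⊗ p1⊥)
    [Ax]  ⊢ p1, p1⊥
    [Ax]  ⊢ p1, p1⊥

Result: YES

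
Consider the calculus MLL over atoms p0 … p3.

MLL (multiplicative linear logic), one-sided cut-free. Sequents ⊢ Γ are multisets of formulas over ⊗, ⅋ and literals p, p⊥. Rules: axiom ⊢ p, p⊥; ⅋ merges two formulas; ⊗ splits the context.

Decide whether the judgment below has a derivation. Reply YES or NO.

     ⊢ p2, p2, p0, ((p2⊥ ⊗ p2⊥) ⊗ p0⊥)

Derivation (root first):
[⊗]  ⊢ p2, p2, p0, ((p2⊥ ⊗ p2⊥) ⊗ p0⊥)
  [⊗]  ⊢ p2, p2, (p2⊥ ⊗ p2⊥)
    [Ax]  ⊢ p2, p2⊥
    [Ax]  ⊢ p2, p2⊥
  [Ax]  ⊢ p0, p0⊥

Result: YES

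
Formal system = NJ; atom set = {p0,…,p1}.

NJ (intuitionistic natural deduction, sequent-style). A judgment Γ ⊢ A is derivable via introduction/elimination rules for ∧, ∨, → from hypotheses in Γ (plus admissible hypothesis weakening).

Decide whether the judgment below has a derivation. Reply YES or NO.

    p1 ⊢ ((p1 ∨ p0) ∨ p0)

Proof tree:
[∨I₁] p1 ⊢ ((p1 ∨ p0) ∨ p0)
  [∨I₁] p1 ⊢ (p1 ∨ p0)
    [Ax] p1 ⊢ p1

Result: YES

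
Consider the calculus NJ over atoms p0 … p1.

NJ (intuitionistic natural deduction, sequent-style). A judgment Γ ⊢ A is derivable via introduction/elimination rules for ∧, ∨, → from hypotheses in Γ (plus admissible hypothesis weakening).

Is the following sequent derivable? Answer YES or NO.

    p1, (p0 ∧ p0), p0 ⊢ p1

Derivation (root first):
[Wk] p1, (p0 ∧ p0), p0 ⊢ p1
  [Wk] p1, (p0 ∧ p0) ⊢ p1
    [Ax] p1 ⊢ p1

Result: YES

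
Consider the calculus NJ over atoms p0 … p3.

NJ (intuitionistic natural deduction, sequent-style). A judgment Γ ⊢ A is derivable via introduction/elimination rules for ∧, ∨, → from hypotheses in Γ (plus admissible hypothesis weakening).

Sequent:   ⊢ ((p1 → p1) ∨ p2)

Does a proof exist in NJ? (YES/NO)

Proof tree:
[∨I₁]  ⊢ ((p1 → p1) ∨ p2)
  [→I]  ⊢ (p1 → p1)
    [Ax] p1 ⊢ p1

Result: YES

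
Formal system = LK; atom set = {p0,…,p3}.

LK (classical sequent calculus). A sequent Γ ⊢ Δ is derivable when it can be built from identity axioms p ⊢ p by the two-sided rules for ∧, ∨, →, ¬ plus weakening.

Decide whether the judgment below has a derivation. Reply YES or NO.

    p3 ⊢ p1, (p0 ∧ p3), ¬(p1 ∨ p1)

Derivation trace:
[¬R] p3 ⊢ p1, (p0 ∧ p3), ¬(p1 ∨ p1)
  [∧R] (p1 ∨ p1), p3 ⊢ p1, (p0 ∧ p3)
    [∨L] (p1 ∨ p1) ⊢ p1, p0
      [Ax] p1 ⊢ p1
      [WR] p1 ⊢ p1, p0
        [Ax] p1 ⊢ p1
    [Ax] p3 ⊢ p3

Result: YES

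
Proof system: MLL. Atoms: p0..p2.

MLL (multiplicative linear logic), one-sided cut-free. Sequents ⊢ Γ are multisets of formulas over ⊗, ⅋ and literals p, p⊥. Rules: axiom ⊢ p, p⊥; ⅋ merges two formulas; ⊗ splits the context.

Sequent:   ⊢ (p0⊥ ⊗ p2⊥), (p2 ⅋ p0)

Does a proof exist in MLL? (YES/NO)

Derivation trace:
[⅋]  ⊢ (p0⊥ ⊗ p2⊥), (p2 ⅋ p0)
  [⊗]  ⊢ p0, p2, (p0⊥ ⊗ p2⊥)
    [Ax]  ⊢ p0, p0⊥
    [Ax]  ⊢ p2, p2⊥

Result: YES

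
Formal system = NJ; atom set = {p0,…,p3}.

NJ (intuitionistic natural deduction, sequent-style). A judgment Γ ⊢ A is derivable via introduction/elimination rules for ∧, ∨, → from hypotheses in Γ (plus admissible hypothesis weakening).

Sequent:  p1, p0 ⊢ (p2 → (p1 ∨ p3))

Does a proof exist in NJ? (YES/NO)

Derivation (root first):
[→I] p1, p0 ⊢ (p2 → (p1 ∨ p3))
  [Wk] p1, p0, p2 ⊢ (p1 ∨ p3)
    [Wk] p1, p0 ⊢ (p1 ∨ p3)
      [∨I₁] p1 ⊢ (p1 ∨ p3)
        [Ax] p1 ⊢ p1

Result: YES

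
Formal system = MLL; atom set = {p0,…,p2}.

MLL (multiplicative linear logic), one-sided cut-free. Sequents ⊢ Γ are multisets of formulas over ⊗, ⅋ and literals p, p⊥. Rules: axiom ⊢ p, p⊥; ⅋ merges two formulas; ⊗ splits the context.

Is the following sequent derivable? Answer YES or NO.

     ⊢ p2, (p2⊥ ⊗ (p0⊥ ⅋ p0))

Derivation (root first):
[⊗]  ⊢ p2, (p2⊥ ⊗ (p0⊥ ⅋ p0))
  [Ax]  ⊢ p2, p2⊥
  [⅋]  ⊢ (p0⊥ ⅋ p0)
    [Ax]  ⊢ p0, p0⊥

Result: YES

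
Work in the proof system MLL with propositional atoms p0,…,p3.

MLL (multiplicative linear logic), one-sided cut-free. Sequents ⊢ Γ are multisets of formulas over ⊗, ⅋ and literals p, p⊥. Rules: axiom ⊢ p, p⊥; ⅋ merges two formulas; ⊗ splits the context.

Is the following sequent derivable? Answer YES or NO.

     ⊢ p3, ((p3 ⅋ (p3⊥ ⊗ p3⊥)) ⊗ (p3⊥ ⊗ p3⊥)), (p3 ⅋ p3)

Derivation (root first):
[⅋]  ⊢ p3, ((p3 ⅋ (p3⊥ ⊗ p3⊥)) ⊗ (p3⊥ ⊗ p3⊥)), (p3 ⅋ p3)
  [⊗]  ⊢ p3, p3, p3, ((p3 ⅋ (p3⊥ ⊗ p3⊥)) ⊗ (p3⊥ ⊗ p3⊥))
    [⅋]  ⊢ p3, (p3 ⅋ (p3⊥ ⊗ p3⊥))
      [⊗]  ⊢ p3, p3, (p3⊥ ⊗ p3⊥)
        [Ax]  ⊢ p3, p3⊥
        [Ax]  ⊢ p3, p3⊥
    [⊗]  ⊢ p3, p3, (p3⊥ ⊗ p3⊥)
      [Ax]  ⊢ p3, p3⊥
      [Ax]  ⊢ p3, p3⊥

Result: YES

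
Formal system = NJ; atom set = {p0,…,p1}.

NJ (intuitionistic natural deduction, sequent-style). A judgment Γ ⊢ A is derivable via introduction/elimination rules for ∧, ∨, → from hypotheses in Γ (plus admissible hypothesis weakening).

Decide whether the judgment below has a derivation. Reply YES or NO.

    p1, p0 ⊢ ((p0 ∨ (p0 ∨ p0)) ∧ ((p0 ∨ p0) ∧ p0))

Derivation trace:
[∧I] p1, p0 ⊢ ((p0 ∨ (p0 ∨ p0)) ∧ ((p0 ∨ p0) ∧ p0))
  [∨I₂] p0 ⊢ (p0 ∨ (p0 ∨ p0))
    [∨I₂] p0 ⊢ (p0 ∨ p0)
      [Ax] p0 ⊢ p0
  [Wk] p0, p1 ⊢ ((p0 ∨ p0) ∧ p0)
    [∧I] p0 ⊢ ((p0 ∨ p0) ∧ p0)
      [∨I₂] p0 ⊢ (p0 ∨ p0)
        [Ax] p0 ⊢ p0
      [Ax] p0 ⊢ p0

Result: YES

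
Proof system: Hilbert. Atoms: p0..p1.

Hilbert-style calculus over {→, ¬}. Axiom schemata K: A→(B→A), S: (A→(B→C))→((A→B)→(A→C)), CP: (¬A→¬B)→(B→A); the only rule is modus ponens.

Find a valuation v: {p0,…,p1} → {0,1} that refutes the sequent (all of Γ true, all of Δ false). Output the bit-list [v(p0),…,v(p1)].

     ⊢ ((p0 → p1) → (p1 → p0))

Search for a countermodel by truth-table:
  v=00: Γ:[] Δ:[((p0 → p1) → (p1 → p0))=T] refutes=False
  v=01: Γ:[] Δ:[((p0 → p1) → (p1 → p0))=F] refutes=True  ← countermodel

Result: [0, 1]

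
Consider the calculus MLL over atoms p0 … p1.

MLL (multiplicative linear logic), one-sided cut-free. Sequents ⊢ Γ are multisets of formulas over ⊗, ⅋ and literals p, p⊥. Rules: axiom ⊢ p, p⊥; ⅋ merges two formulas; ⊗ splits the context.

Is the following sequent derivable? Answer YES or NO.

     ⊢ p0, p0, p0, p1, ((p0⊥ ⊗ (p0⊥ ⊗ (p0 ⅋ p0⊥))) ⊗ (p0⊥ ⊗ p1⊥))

Derivation trace:
[⊗]  ⊢ p0, p0, p0, p1, ((p0⊥ ⊗ (p0⊥ ⊗ (p0 ⅋ p0⊥))) ⊗ (p0⊥ ⊗ p1⊥))
  [⊗]  ⊢ p0, p0, (p0⊥ ⊗ (p0⊥ ⊗ (p0 ⅋ p0⊥)))
    [Ax]  ⊢ p0, p0⊥
    [⊗]  ⊢ p0, (p0⊥ ⊗ (p0 ⅋ p0⊥))
      [Ax]  ⊢ p0, p0⊥
      [⅋]  ⊢ (p0 ⅋ p0⊥)
        [Ax]  ⊢ p0, p0⊥
  [⊗]  ⊢ p0, p1, (p0⊥ ⊗ p1⊥)
    [Ax]  ⊢ p0, p0⊥
    [Ax]  ⊢ p1, p1⊥

Result: YES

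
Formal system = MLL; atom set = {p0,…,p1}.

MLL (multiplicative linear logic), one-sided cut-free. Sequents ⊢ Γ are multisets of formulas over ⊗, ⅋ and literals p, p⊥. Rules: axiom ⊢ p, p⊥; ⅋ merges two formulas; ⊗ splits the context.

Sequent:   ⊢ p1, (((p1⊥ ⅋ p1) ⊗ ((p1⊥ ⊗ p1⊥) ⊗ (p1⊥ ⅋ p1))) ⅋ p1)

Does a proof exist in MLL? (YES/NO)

Derivation trace:
[⅋]  ⊢ p1, (((p1⊥ ⅋ p1) ⊗ ((p1⊥ ⊗ p1⊥) ⊗ (p1⊥ ⅋ p1))) ⅋ p1)
  [⊗]  ⊢ p1, p1, ((p1⊥ ⅋ p1) ⊗ ((p1⊥ ⊗ p1⊥) ⊗ (p1⊥ ⅋ p1)))
    [⅋]  ⊢ (p1⊥ ⅋ p1)
      [Ax]  ⊢ p1, p1⊥
    [⊗]  ⊢ p1, p1, ((p1⊥ ⊗ p1⊥) ⊗ (p1⊥ ⅋ p1))
      [⊗]  ⊢ p1, p1, (p1⊥ ⊗ p1⊥)
        [Ax]  ⊢ p1, p1⊥
        [Ax]  ⊢ p1, p1⊥
      [⅋]  ⊢ (p1⊥ ⅋ p1)
        [Ax]  ⊢ p1, p1⊥

Result: YES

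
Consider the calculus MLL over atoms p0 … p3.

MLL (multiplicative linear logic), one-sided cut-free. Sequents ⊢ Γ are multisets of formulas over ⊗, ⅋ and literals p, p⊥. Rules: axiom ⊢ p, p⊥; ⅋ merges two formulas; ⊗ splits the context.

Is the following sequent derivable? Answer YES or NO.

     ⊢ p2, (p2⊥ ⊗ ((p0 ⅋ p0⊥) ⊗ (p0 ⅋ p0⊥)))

Proof tree:
[⊗]  ⊢ p2, (p2⊥ ⊗ ((p0 ⅋ p0⊥) ⊗ (p0 ⅋ p0⊥)))
  [Ax]  ⊢ p2, p2⊥
  [⊗]  ⊢ ((p0 ⅋ p0⊥) ⊗ (p0 ⅋ p0⊥))
    [⅋]  ⊢ (p0 ⅋ p0⊥)
      [Ax]  ⊢ p0, p0⊥
    [⅋]  ⊢ (p0 ⅋ p0⊥)
      [Ax]  ⊢ p0, p0⊥

Result: YES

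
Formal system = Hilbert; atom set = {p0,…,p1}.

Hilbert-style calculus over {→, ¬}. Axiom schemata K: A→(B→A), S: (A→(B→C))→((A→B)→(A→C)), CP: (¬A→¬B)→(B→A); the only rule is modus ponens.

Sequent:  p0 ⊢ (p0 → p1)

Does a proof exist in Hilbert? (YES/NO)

Enumerate valuations to refute Γ ⊢ Δ:
  v=00: Γ:[p0=F] Δ:[(p0 → p1)=T] refutes=False
  v=01: Γ:[p0=F] Δ:[(p0 → p1)=T] refutes=False
  v=10: Γ:[p0=T] Δ:[(p0 → p1)=F] refutes=True  ← countermodel

Result: NO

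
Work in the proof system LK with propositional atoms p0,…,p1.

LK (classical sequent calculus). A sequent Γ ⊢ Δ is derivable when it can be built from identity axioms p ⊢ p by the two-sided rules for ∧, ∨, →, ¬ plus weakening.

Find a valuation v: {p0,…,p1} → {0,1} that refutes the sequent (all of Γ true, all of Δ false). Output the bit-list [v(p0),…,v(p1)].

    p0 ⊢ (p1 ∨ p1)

Truth-table refutation:
  v=00: Γ:[p0=F] Δ:[(p1 ∨ p1)=F] refutes=False
  v=01: Γ:[p0=F] Δ:[(p1 ∨ p1)=T] refutes=False
  v=10: Γ:[p0=T] Δ:[(p1 ∨ p1)=F] refutes=True  ← countermodel

Result: [1, 0]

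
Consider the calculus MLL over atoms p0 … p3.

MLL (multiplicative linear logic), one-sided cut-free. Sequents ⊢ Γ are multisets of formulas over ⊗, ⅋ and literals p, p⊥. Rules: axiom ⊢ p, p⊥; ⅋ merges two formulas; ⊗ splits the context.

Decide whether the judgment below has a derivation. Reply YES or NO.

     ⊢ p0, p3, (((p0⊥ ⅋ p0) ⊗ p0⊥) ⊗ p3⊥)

Proof tree:
[⊗]  ⊢ p0, p3, (((p0⊥ ⅋ p0) ⊗ p0⊥) ⊗ p3⊥)
  [⊗]  ⊢ p0, ((p0⊥ ⅋ p0) ⊗ p0⊥)
    [⅋]  ⊢ (p0⊥ ⅋ p0)
      [Ax]  ⊢ p0, p0⊥
    [Ax]  ⊢ p0, p0⊥
  [Ax]  ⊢ p3, p3⊥

Result: YES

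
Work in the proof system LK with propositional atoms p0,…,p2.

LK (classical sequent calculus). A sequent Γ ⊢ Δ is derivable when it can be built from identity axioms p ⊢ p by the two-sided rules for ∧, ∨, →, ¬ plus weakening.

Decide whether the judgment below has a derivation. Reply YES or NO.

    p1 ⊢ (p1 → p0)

Truth-table refutation:
  v=000: Γ:[p1=F] Δ:[(p1 → p0)=T] refutes=False
  v=001: Γ:[p1=F] Δ:[(p1 → p0)=T] refutes=False
  v=010: Γ:[p1=T] Δ:[(p1 → p0)=F] refutes=True  ← countermodel

Result: NO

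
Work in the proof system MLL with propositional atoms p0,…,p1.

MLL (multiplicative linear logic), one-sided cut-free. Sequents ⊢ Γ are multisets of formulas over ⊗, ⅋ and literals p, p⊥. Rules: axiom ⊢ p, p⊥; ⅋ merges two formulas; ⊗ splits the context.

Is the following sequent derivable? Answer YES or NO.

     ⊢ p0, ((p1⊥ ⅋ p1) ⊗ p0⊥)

Derivation trace:
[⊗]  ⊢ p0, ((p1⊥ ⅋ p1) ⊗ p0⊥)
  [⅋]  ⊢ (p1⊥ ⅋ p1)
    [Ax]  ⊢ p1, p1⊥
  [Ax]  ⊢ p0, p0⊥

Result: YES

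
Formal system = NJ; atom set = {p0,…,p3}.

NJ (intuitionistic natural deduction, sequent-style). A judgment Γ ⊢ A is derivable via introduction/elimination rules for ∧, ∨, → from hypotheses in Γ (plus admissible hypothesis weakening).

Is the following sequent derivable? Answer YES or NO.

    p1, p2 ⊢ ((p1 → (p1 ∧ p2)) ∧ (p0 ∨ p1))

Proof tree:
[∧I] p1, p2 ⊢ ((p1 → (p1 ∧ p2)) ∧ (p0 ∨ p1))
  [→I] p2 ⊢ (p1 → (p1 ∧ p2))
    [∧I] p1, p2 ⊢ (p1 ∧ p2)
      [Ax] p1 ⊢ p1
      [Ax] p2 ⊢ p2
  [∨I₂] p1 ⊢ (p0 ∨ p1)
    [Ax] p1 ⊢ p1

Result: YES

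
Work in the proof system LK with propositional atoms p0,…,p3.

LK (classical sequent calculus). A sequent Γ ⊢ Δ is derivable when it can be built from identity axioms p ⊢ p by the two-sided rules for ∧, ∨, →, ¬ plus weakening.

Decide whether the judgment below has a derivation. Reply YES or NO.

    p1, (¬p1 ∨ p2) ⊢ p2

Derivation (root first):
[∨L] p1, (¬p1 ∨ p2) ⊢ p2
  [¬L] p1, ¬p1 ⊢ 
    [Ax] p1 ⊢ p1
  [Ax] p2 ⊢ p2

Result: YES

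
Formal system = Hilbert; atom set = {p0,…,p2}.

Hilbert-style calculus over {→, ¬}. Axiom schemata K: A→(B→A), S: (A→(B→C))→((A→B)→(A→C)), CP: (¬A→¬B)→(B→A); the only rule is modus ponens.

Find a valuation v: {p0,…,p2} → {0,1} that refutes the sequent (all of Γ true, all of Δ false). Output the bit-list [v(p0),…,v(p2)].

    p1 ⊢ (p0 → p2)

Search for a countermodel by truth-table:
  v=000: Γ:[p1=F] Δ:[(p0 → p2)=T] refutes=False
  v=001: Γ:[p1=F] Δ:[(p0 → p2)=T] refutes=False
  v=010: Γ:[p1=T] Δ:[(p0 → p2)=T] refutes=False
  v=011: Γ:[p1=T] Δ:[(p0 → p2)=T] refutes=False
  v=100: Γ:[p1=F] Δ:[(p0 → p2)=F] refutes=False
  v=101: Γ:[p1=F] Δ:[(p0 → p2)=T] refutes=False
  v=110: Γ:[p1=T] Δ:[(p0 → p2)=F] refutes=True  ← countermodel

Result: [1, 1, 0]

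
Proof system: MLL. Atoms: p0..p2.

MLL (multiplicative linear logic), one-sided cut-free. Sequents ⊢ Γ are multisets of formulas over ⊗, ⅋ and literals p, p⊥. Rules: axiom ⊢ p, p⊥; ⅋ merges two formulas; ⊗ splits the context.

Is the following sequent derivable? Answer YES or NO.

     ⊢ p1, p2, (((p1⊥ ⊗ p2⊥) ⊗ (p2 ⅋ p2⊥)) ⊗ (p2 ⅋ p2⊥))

Proof tree:
[⊗]  ⊢ p1, p2, (((p1⊥ ⊗ p2⊥) ⊗ (p2 ⅋ p2⊥)) ⊗ (p2 ⅋ p2⊥))
  [⊗]  ⊢ p1, p2, ((p1⊥ ⊗ p2⊥) ⊗ (p2 ⅋ p2⊥))
    [⊗]  ⊢ p1, p2, (p1⊥ ⊗ p2⊥)
      [Ax]  ⊢ p1, p1⊥
      [Ax]  ⊢ p2, p2⊥
    [⅋]  ⊢ (p2 ⅋ p2⊥)
      [Ax]  ⊢ p2, p2⊥
  [⅋]  ⊢ (p2 ⅋ p2⊥)
    [Ax]  ⊢ p2, p2⊥

Result: YES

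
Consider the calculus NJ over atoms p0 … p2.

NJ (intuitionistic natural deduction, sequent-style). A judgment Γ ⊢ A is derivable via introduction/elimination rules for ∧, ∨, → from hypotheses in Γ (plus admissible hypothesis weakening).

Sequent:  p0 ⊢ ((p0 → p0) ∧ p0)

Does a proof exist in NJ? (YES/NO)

Proof tree:
[∧I] p0 ⊢ ((p0 → p0) ∧ p0)
  [→I]  ⊢ (p0 → p0)
    [Ax] p0 ⊢ p0
  [Ax] p0 ⊢ p0

Result: YES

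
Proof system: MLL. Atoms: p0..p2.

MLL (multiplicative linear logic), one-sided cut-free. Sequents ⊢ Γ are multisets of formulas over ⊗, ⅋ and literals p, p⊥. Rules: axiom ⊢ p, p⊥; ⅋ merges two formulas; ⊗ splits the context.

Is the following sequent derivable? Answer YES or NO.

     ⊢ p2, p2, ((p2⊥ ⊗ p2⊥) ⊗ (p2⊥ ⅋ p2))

Derivation trace:
[⊗]  ⊢ p2, p2, ((p2⊥ ⊗ p2⊥) ⊗ (p2⊥ ⅋ p2))
  [⊗]  ⊢ p2, p2, (p2⊥ ⊗ p2⊥)
    [Ax]  ⊢ p2, p2⊥
    [Ax]  ⊢ p2, p2⊥
  [⅋]  ⊢ (p2⊥ ⅋ p2)
    [Ax]  ⊢ p2, p2⊥

Result: YES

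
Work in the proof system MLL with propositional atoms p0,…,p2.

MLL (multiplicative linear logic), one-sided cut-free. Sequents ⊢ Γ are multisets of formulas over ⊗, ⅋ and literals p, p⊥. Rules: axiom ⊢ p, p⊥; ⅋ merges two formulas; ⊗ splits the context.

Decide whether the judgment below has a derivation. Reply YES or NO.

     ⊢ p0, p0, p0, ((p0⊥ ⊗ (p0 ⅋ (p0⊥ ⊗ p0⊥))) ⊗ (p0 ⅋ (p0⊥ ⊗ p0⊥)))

Proof tree:
[⊗]  ⊢ p0, p0, p0, ((p0⊥ ⊗ (p0 ⅋ (p0⊥ ⊗ p0⊥))) ⊗ (p0 ⅋ (p0⊥ ⊗ p0⊥)))
  [⊗]  ⊢ p0, p0, (p0⊥ ⊗ (p0 ⅋ (p0⊥ ⊗ p0⊥)))
    [Ax]  ⊢ p0, p0⊥
    [⅋]  ⊢ p0, (p0 ⅋ (p0⊥ ⊗ p0⊥))
      [⊗]  ⊢ p0, p0, (p0⊥ ⊗ p0⊥)
        [Ax]  ⊢ p0, p0⊥
        [Ax]  ⊢ p0, p0⊥
  [⅋]  ⊢ p0, (p0 ⅋ (p0⊥ ⊗ p0⊥))
    [⊗]  ⊢ p0, p0, (p0⊥ ⊗ p0⊥)
      [Ax]  ⊢ p0, p0⊥
      [Ax]  ⊢ p0, p0⊥

Result: YES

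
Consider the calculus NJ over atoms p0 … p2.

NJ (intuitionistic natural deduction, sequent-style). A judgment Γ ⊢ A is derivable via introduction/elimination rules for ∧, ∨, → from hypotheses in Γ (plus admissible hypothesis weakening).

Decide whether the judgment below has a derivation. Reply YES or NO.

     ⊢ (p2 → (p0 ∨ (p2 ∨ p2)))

Proof tree:
[→I]  ⊢ (p2 → (p0 ∨ (p2 ∨ p2)))
  [∨I₂] p2 ⊢ (p0 ∨ (p2 ∨ p2))
    [∨I₂] p2 ⊢ (p2 ∨ p2)
      [Ax] p2 ⊢ p2

Result: YES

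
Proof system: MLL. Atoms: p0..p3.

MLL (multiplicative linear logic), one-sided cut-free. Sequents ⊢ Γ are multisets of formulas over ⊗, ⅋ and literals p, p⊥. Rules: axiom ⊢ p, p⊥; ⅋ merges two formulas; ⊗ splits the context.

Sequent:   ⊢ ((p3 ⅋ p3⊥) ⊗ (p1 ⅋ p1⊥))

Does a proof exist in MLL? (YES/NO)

Derivation (root first):
[⊗]  ⊢ ((p3 ⅋ p3⊥) ⊗ (p1 ⅋ p1⊥))
  [⅋]  ⊢ (p3 ⅋ p3⊥)
    [Ax]  ⊢ p3, p3⊥
  [⅋]  ⊢ (p1 ⅋ p1⊥)
    [Ax]  ⊢ p1, p1⊥

Result: YES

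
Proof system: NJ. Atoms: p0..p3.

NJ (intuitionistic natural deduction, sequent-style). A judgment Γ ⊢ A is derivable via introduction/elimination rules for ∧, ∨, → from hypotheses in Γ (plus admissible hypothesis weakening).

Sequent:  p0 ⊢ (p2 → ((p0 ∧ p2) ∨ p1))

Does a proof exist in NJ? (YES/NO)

Derivation trace:
[→I] p0 ⊢ (p2 → ((p0 ∧ p2) ∨ p1))
  [∨I₁] p2, p0 ⊢ ((p0 ∧ p2) ∨ p1)
    [∧I] p2, p0 ⊢ (p0 ∧ p2)
      [Ax] p0 ⊢ p0
      [Ax] p2 ⊢ p2

Result: YES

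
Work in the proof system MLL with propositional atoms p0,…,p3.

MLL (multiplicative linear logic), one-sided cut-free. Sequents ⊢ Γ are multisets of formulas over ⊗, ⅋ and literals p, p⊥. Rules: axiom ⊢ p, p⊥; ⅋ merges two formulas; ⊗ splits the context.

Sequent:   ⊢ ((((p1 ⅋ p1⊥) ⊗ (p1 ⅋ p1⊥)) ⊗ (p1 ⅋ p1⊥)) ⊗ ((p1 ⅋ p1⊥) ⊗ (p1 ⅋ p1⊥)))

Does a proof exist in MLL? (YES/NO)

Derivation (root first):
[⊗]  ⊢ ((((p1 ⅋ p1⊥) ⊗ (p1 ⅋ p1⊥)) ⊗ (p1 ⅋ p1⊥)) ⊗ ((p1 ⅋ p1⊥) ⊗ (p1 ⅋ p1⊥)))
  [⊗]  ⊢ (((p1 ⅋ p1⊥) ⊗ (p1 ⅋ p1⊥)) ⊗ (p1 ⅋ p1⊥))
    [⊗]  ⊢ ((p1 ⅋ p1⊥) ⊗ (p1 ⅋ p1⊥))
      [⅋]  ⊢ (p1 ⅋ p1⊥)
        [Ax]  ⊢ p1, p1⊥
      [⅋]  ⊢ (p1 ⅋ p1⊥)
        [Ax]  ⊢ p1, p1⊥
    [⅋]  ⊢ (p1 ⅋ p1⊥)
      [Ax]  ⊢ p1, p1⊥
  [⊗]  ⊢ ((p1 ⅋ p1⊥) ⊗ (p1 ⅋ p1⊥))
    [⅋]  ⊢ (p1 ⅋ p1⊥)
      [Ax]  ⊢ p1, p1⊥
    [⅋]  ⊢ (p1 ⅋ p1⊥)
      [Ax]  ⊢ p1, p1⊥

Result: YES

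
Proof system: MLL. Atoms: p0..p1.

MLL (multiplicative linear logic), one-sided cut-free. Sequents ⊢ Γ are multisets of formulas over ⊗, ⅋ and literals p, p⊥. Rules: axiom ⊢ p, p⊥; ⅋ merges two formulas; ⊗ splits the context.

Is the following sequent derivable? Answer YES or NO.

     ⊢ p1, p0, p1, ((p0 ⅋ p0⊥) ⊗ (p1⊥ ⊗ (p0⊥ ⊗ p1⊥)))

Proof tree:
[⊗]  ⊢ p1, p0, p1, ((p0 ⅋ p0⊥) ⊗ (p1⊥ ⊗ (p0⊥ ⊗ p1⊥)))
  [⅋]  ⊢ (p0 ⅋ p0⊥)
    [Ax]  ⊢ p0, p0⊥
  [⊗]  ⊢ p1, p0, p1, (p1⊥ ⊗ (p0⊥ ⊗ p1⊥))
    [Ax]  ⊢ p1, p1⊥
    [⊗]  ⊢ p0, p1, (p0⊥ ⊗ p1⊥)
      [Ax]  ⊢ p0, p0⊥
      [Ax]  ⊢ p1, p1⊥

Result: YES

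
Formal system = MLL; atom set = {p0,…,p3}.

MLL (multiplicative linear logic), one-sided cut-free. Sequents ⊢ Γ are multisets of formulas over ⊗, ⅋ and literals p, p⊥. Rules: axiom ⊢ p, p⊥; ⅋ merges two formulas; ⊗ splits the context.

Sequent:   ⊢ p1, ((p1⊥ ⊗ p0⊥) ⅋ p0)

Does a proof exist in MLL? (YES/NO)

Derivation trace:
[⅋]  ⊢ p1, ((p1⊥ ⊗ p0⊥) ⅋ p0)
  [⊗]  ⊢ p1, p0, (p1⊥ ⊗ p0⊥)
    [Ax]  ⊢ p1, p1⊥
    [Ax]  ⊢ p0, p0⊥

Result: YES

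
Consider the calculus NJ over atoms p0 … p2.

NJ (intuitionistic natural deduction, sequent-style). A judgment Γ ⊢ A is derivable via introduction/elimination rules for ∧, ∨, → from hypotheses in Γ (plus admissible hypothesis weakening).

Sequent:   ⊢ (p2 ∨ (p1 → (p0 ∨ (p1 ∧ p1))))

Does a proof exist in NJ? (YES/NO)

Derivation (root first):
[∨I₂]  ⊢ (p2 ∨ (p1 → (p0 ∨ (p1 ∧ p1))))
  [→I]  ⊢ (p1 → (p0 ∨ (p1 ∧ p1)))
    [∨I₂] p1 ⊢ (p0 ∨ (p1 ∧ p1))
      [∧I] p1 ⊢ (p1 ∧ p1)
        [Ax] p1 ⊢ p1
        [Ax] p1 ⊢ p1

Result: YES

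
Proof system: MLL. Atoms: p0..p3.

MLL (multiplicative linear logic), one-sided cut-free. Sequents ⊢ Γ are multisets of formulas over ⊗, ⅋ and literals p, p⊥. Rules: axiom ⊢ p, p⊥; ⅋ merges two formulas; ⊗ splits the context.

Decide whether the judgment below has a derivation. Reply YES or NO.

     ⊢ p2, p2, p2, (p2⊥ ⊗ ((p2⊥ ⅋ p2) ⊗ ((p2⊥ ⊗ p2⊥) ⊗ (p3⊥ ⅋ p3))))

Derivation trace:
[⊗]  ⊢ p2, p2, p2, (p2⊥ ⊗ ((p2⊥ ⅋ p2) ⊗ ((p2⊥ ⊗ p2⊥) ⊗ (p3⊥ ⅋ p3))))
  [Ax]  ⊢ p2, p2⊥
  [⊗]  ⊢ p2, p2, ((p2⊥ ⅋ p2) ⊗ ((p2⊥ ⊗ p2⊥) ⊗ (p3⊥ ⅋ p3)))
    [⅋]  ⊢ (p2⊥ ⅋ p2)
      [Ax]  ⊢ p2, p2⊥
    [⊗]  ⊢ p2, p2, ((p2⊥ ⊗ p2⊥) ⊗ (p3⊥ ⅋ p3))
      [⊗]  ⊢ p2, p2, (p2⊥ ⊗ p2⊥)
        [Ax]  ⊢ p2, p2⊥
        [Ax]  ⊢ p2, p2⊥
      [⅋]  ⊢ (p3⊥ ⅋ p3)
        [Ax]  ⊢ p3, p3⊥

Result: YES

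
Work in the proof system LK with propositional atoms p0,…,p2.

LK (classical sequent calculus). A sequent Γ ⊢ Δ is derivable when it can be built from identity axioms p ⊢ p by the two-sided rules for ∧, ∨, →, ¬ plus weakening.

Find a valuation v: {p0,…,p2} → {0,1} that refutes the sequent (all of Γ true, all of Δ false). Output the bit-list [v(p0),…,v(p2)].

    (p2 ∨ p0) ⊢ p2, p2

Search for a countermodel by truth-table:
  v=000: Γ:[(p2 ∨ p0)=F] Δ:[p2=F, p2=F] refutes=False
  v=001: Γ:[(p2 ∨ p0)=T] Δ:[p2=T, p2=T] refutes=False
  v=010: Γ:[(p2 ∨ p0)=F] Δ:[p2=F, p2=F] refutes=False
  v=011: Γ:[(p2 ∨ p0)=T] Δ:[p2=T, p2=T] refutes=False
  v=100: Γ:[(p2 ∨ p0)=T] Δ:[p2=F, p2=F] refutes=True  ← countermodel

Result: [1, 0, 0]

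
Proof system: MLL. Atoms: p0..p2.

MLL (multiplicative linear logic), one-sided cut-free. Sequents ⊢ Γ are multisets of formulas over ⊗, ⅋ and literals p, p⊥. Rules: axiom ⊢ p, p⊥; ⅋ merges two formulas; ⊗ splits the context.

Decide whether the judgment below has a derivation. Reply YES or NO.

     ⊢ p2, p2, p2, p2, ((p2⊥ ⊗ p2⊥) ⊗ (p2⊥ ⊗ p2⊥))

Derivation (root first):
[⊗]  ⊢ p2, p2, p2, p2, ((p2⊥ ⊗ p2⊥) ⊗ (p2⊥ ⊗ p2⊥))
  [⊗]  ⊢ p2, p2, (p2⊥ ⊗ p2⊥)
    [Ax]  ⊢ p2, p2⊥
    [Ax]  ⊢ p2, p2⊥
  [⊗]  ⊢ p2, p2, (p2⊥ ⊗ p2⊥)
    [Ax]  ⊢ p2, p2⊥
    [Ax]  ⊢ p2, p2⊥

Result: YES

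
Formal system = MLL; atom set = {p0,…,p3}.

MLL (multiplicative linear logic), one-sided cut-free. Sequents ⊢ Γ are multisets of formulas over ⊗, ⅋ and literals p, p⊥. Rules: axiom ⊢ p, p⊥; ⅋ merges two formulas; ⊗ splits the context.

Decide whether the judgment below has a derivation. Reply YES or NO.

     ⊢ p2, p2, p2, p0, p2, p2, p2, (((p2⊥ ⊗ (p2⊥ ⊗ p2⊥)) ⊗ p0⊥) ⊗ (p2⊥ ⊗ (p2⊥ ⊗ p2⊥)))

Proof tree:
[⊗]  ⊢ p2, p2, p2, p0, p2, p2, p2, (((p2⊥ ⊗ (p2⊥ ⊗ p2⊥)) ⊗ p0⊥) ⊗ (p2⊥ ⊗ (p2⊥ ⊗ p2⊥)))
  [⊗]  ⊢ p2, p2, p2, p0, ((p2⊥ ⊗ (p2⊥ ⊗ p2⊥)) ⊗ p0⊥)
    [⊗]  ⊢ p2, p2, p2, (p2⊥ ⊗ (p2⊥ ⊗ p2⊥))
      [Ax]  ⊢ p2, p2⊥
      [⊗]  ⊢ p2, p2, (p2⊥ ⊗ p2⊥)
        [Ax]  ⊢ p2, p2⊥
        [Ax]  ⊢ p2, p2⊥
    [Ax]  ⊢ p0, p0⊥
  [⊗]  ⊢ p2, p2, p2, (p2⊥ ⊗ (p2⊥ ⊗ p2⊥))
    [Ax]  ⊢ p2, p2⊥
    [⊗]  ⊢ p2, p2, (p2⊥ ⊗ p2⊥)
      [Ax]  ⊢ p2, p2⊥
      [Ax]  ⊢ p2, p2⊥

Result: YES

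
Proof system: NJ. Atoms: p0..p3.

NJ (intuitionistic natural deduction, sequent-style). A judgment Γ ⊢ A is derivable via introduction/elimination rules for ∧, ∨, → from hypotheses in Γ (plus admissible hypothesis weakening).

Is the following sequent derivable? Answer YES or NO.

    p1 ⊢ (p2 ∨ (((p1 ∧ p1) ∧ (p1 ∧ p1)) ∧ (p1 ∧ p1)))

Derivation trace:
[∨I₂] p1 ⊢ (p2 ∨ (((p1 ∧ p1) ∧ (p1 ∧ p1)) ∧ (p1 ∧ p1)))
  [∧I] p1 ⊢ (((p1 ∧ p1) ∧ (p1 ∧ p1)) ∧ (p1 ∧ p1))
    [∧I] p1 ⊢ ((p1 ∧ p1) ∧ (p1 ∧ p1))
      [∧I] p1 ⊢ (p1 ∧ p1)
        [Ax] p1 ⊢ p1
        [Ax] p1 ⊢ p1
      [∧I] p1 ⊢ (p1 ∧ p1)
        [Ax] p1 ⊢ p1
        [Ax] p1 ⊢ p1
    [∧I] p1 ⊢ (p1 ∧ p1)
      [Ax] p1 ⊢ p1
      [Ax] p1 ⊢ p1

Result: YES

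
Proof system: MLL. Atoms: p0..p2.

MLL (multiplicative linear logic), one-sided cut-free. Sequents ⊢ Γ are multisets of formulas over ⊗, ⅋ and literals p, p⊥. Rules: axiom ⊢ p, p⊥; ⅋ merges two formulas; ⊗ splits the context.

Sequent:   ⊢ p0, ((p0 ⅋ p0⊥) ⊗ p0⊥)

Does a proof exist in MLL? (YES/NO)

Derivation (root first):
[⊗]  ⊢ p0, ((p0 ⅋ p0⊥) ⊗ p0⊥)
  [⅋]  ⊢ (p0 ⅋ p0⊥)
    [Ax]  ⊢ p0, p0⊥
  [Ax]  ⊢ p0, p0⊥

Result: YES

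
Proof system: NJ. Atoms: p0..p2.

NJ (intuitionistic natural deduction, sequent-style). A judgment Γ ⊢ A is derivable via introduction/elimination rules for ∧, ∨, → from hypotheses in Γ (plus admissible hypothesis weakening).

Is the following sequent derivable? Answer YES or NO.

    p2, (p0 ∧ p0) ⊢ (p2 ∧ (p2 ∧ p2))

Derivation trace:
[∧I] p2, (p0 ∧ p0) ⊢ (p2 ∧ (p2 ∧ p2))
  [Wk] p2, (p0 ∧ p0) ⊢ p2
    [Ax] p2 ⊢ p2
  [∧I] p2, (p0 ∧ p0) ⊢ (p2 ∧ p2)
    [Ax] p2 ⊢ p2
    [Wk] p2, (p0 ∧ p0) ⊢ p2
      [Ax] p2 ⊢ p2

Result: YES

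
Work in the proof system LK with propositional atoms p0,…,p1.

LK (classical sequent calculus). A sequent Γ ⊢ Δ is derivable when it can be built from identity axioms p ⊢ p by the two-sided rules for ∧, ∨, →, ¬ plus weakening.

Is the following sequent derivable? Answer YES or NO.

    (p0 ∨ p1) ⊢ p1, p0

Derivation trace:
[∨L] (p0 ∨ p1) ⊢ p1, p0
  [Ax] p0 ⊢ p0
  [WR] p1 ⊢ p1, p1
    [Ax] p1 ⊢ p1

Result: YES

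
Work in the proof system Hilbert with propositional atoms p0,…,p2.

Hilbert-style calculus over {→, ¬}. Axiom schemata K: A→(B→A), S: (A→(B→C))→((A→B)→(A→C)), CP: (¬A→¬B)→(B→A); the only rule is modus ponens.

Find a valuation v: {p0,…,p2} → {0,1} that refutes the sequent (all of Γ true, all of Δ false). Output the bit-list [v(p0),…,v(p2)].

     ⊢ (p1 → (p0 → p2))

Search for a countermodel by truth-table:
  v=000: Γ:[] Δ:[(p1 → (p0 → p2))=T] refutes=False
  v=001: Γ:[] Δ:[(p1 → (p0 → p2))=T] refutes=False
  v=010: Γ:[] Δ:[(p1 → (p0 → p2))=T] refutes=False
  v=011: Γ:[] Δ:[(p1 → (p0 → p2))=T] refutes=False
  v=100: Γ:[] Δ:[(p1 → (p0 → p2))=T] refutes=False
  v=101: Γ:[] Δ:[(p1 → (p0 → p2))=T] refutes=False
  v=110: Γ:[] Δ:[(p1 → (p0 → p2))=F] refutes=True  ← countermodel

Result: [1, 1, 0]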